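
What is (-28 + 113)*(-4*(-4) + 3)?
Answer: 1615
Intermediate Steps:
(-28 + 113)*(-4*(-4) + 3) = 85*(16 + 3) = 85*19 = 1615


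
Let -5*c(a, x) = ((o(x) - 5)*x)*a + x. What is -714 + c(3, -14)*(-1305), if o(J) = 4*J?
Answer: 664314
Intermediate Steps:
c(a, x) = -x/5 - a*x*(-5 + 4*x)/5 (c(a, x) = -(((4*x - 5)*x)*a + x)/5 = -(((-5 + 4*x)*x)*a + x)/5 = -((x*(-5 + 4*x))*a + x)/5 = -(a*x*(-5 + 4*x) + x)/5 = -(x + a*x*(-5 + 4*x))/5 = -x/5 - a*x*(-5 + 4*x)/5)
-714 + c(3, -14)*(-1305) = -714 + ((⅕)*(-14)*(-1 + 5*3 - 4*3*(-14)))*(-1305) = -714 + ((⅕)*(-14)*(-1 + 15 + 168))*(-1305) = -714 + ((⅕)*(-14)*182)*(-1305) = -714 - 2548/5*(-1305) = -714 + 665028 = 664314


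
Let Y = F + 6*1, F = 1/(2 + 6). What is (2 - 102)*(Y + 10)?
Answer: -3225/2 ≈ -1612.5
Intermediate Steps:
F = ⅛ (F = 1/8 = ⅛ ≈ 0.12500)
Y = 49/8 (Y = ⅛ + 6*1 = ⅛ + 6 = 49/8 ≈ 6.1250)
(2 - 102)*(Y + 10) = (2 - 102)*(49/8 + 10) = -100*129/8 = -3225/2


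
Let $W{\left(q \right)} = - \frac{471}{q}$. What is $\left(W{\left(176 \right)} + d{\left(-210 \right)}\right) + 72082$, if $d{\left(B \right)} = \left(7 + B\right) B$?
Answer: $\frac{20188841}{176} \approx 1.1471 \cdot 10^{5}$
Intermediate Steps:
$d{\left(B \right)} = B \left(7 + B\right)$
$\left(W{\left(176 \right)} + d{\left(-210 \right)}\right) + 72082 = \left(- \frac{471}{176} - 210 \left(7 - 210\right)\right) + 72082 = \left(\left(-471\right) \frac{1}{176} - -42630\right) + 72082 = \left(- \frac{471}{176} + 42630\right) + 72082 = \frac{7502409}{176} + 72082 = \frac{20188841}{176}$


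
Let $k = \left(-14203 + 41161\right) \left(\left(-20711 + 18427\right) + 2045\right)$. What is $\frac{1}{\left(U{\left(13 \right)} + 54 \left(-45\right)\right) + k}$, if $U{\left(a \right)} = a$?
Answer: $- \frac{1}{6445379} \approx -1.5515 \cdot 10^{-7}$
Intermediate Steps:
$k = -6442962$ ($k = 26958 \left(-2284 + 2045\right) = 26958 \left(-239\right) = -6442962$)
$\frac{1}{\left(U{\left(13 \right)} + 54 \left(-45\right)\right) + k} = \frac{1}{\left(13 + 54 \left(-45\right)\right) - 6442962} = \frac{1}{\left(13 - 2430\right) - 6442962} = \frac{1}{-2417 - 6442962} = \frac{1}{-6445379} = - \frac{1}{6445379}$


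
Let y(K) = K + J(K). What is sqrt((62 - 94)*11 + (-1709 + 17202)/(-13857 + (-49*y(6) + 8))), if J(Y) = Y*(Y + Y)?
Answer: I*sqrt(110190789635)/17671 ≈ 18.785*I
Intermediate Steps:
J(Y) = 2*Y**2 (J(Y) = Y*(2*Y) = 2*Y**2)
y(K) = K + 2*K**2
sqrt((62 - 94)*11 + (-1709 + 17202)/(-13857 + (-49*y(6) + 8))) = sqrt((62 - 94)*11 + (-1709 + 17202)/(-13857 + (-294*(1 + 2*6) + 8))) = sqrt(-32*11 + 15493/(-13857 + (-294*(1 + 12) + 8))) = sqrt(-352 + 15493/(-13857 + (-294*13 + 8))) = sqrt(-352 + 15493/(-13857 + (-49*78 + 8))) = sqrt(-352 + 15493/(-13857 + (-3822 + 8))) = sqrt(-352 + 15493/(-13857 - 3814)) = sqrt(-352 + 15493/(-17671)) = sqrt(-352 + 15493*(-1/17671)) = sqrt(-352 - 15493/17671) = sqrt(-6235685/17671) = I*sqrt(110190789635)/17671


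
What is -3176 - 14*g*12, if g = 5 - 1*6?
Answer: -3008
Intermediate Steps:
g = -1 (g = 5 - 6 = -1)
-3176 - 14*g*12 = -3176 - 14*(-1)*12 = -3176 + 14*12 = -3176 + 168 = -3008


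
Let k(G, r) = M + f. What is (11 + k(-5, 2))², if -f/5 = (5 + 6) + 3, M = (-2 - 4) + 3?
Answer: 3844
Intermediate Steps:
M = -3 (M = -6 + 3 = -3)
f = -70 (f = -5*((5 + 6) + 3) = -5*(11 + 3) = -5*14 = -70)
k(G, r) = -73 (k(G, r) = -3 - 70 = -73)
(11 + k(-5, 2))² = (11 - 73)² = (-62)² = 3844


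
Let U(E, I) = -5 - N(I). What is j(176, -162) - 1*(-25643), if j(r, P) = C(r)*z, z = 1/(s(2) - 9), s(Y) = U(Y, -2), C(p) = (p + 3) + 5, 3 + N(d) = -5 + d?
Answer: 25597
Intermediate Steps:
N(d) = -8 + d (N(d) = -3 + (-5 + d) = -8 + d)
C(p) = 8 + p (C(p) = (3 + p) + 5 = 8 + p)
U(E, I) = 3 - I (U(E, I) = -5 - (-8 + I) = -5 + (8 - I) = 3 - I)
s(Y) = 5 (s(Y) = 3 - 1*(-2) = 3 + 2 = 5)
z = -¼ (z = 1/(5 - 9) = 1/(-4) = -¼ ≈ -0.25000)
j(r, P) = -2 - r/4 (j(r, P) = (8 + r)*(-¼) = -2 - r/4)
j(176, -162) - 1*(-25643) = (-2 - ¼*176) - 1*(-25643) = (-2 - 44) + 25643 = -46 + 25643 = 25597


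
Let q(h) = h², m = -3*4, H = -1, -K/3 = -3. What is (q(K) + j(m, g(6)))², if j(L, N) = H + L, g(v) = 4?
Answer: 4624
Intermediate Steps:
K = 9 (K = -3*(-3) = 9)
m = -12
j(L, N) = -1 + L
(q(K) + j(m, g(6)))² = (9² + (-1 - 12))² = (81 - 13)² = 68² = 4624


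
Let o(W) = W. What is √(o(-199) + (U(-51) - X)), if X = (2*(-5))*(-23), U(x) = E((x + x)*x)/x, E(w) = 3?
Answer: I*√123998/17 ≈ 20.714*I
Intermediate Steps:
U(x) = 3/x
X = 230 (X = -10*(-23) = 230)
√(o(-199) + (U(-51) - X)) = √(-199 + (3/(-51) - 1*230)) = √(-199 + (3*(-1/51) - 230)) = √(-199 + (-1/17 - 230)) = √(-199 - 3911/17) = √(-7294/17) = I*√123998/17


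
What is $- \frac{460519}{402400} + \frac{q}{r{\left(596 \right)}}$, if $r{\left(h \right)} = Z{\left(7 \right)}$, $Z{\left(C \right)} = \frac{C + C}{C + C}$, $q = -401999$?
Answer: $- \frac{161764858119}{402400} \approx -4.02 \cdot 10^{5}$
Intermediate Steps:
$Z{\left(C \right)} = 1$ ($Z{\left(C \right)} = \frac{2 C}{2 C} = 2 C \frac{1}{2 C} = 1$)
$r{\left(h \right)} = 1$
$- \frac{460519}{402400} + \frac{q}{r{\left(596 \right)}} = - \frac{460519}{402400} - \frac{401999}{1} = \left(-460519\right) \frac{1}{402400} - 401999 = - \frac{460519}{402400} - 401999 = - \frac{161764858119}{402400}$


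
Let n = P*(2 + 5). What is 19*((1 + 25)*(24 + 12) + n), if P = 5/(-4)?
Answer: 70471/4 ≈ 17618.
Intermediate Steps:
P = -5/4 (P = 5*(-¼) = -5/4 ≈ -1.2500)
n = -35/4 (n = -5*(2 + 5)/4 = -5/4*7 = -35/4 ≈ -8.7500)
19*((1 + 25)*(24 + 12) + n) = 19*((1 + 25)*(24 + 12) - 35/4) = 19*(26*36 - 35/4) = 19*(936 - 35/4) = 19*(3709/4) = 70471/4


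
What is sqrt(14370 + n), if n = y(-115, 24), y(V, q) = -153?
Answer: sqrt(14217) ≈ 119.24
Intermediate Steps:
n = -153
sqrt(14370 + n) = sqrt(14370 - 153) = sqrt(14217)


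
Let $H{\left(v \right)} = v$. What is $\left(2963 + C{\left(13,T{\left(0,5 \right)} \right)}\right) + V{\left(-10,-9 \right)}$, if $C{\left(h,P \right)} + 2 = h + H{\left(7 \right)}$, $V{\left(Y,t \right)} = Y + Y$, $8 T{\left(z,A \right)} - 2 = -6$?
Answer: $2961$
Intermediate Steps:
$T{\left(z,A \right)} = - \frac{1}{2}$ ($T{\left(z,A \right)} = \frac{1}{4} + \frac{1}{8} \left(-6\right) = \frac{1}{4} - \frac{3}{4} = - \frac{1}{2}$)
$V{\left(Y,t \right)} = 2 Y$
$C{\left(h,P \right)} = 5 + h$ ($C{\left(h,P \right)} = -2 + \left(h + 7\right) = -2 + \left(7 + h\right) = 5 + h$)
$\left(2963 + C{\left(13,T{\left(0,5 \right)} \right)}\right) + V{\left(-10,-9 \right)} = \left(2963 + \left(5 + 13\right)\right) + 2 \left(-10\right) = \left(2963 + 18\right) - 20 = 2981 - 20 = 2961$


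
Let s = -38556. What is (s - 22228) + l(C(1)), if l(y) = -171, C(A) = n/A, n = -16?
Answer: -60955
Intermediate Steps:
C(A) = -16/A
(s - 22228) + l(C(1)) = (-38556 - 22228) - 171 = -60784 - 171 = -60955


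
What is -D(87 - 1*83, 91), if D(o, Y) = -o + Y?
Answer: -87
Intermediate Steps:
D(o, Y) = Y - o
-D(87 - 1*83, 91) = -(91 - (87 - 1*83)) = -(91 - (87 - 83)) = -(91 - 1*4) = -(91 - 4) = -1*87 = -87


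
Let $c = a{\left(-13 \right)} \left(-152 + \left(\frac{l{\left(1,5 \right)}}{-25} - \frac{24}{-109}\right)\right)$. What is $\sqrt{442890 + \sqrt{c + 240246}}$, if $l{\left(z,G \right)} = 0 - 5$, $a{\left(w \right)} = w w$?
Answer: $\frac{\sqrt{131549402250 + 1635 \sqrt{7083353555}}}{545} \approx 665.85$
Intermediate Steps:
$a{\left(w \right)} = w^{2}$
$l{\left(z,G \right)} = -5$ ($l{\left(z,G \right)} = 0 - 5 = -5$)
$c = - \frac{13961259}{545}$ ($c = \left(-13\right)^{2} \left(-152 - \left(- \frac{24}{109} - \frac{1}{5}\right)\right) = 169 \left(-152 - - \frac{229}{545}\right) = 169 \left(-152 + \left(\frac{1}{5} + \frac{24}{109}\right)\right) = 169 \left(-152 + \frac{229}{545}\right) = 169 \left(- \frac{82611}{545}\right) = - \frac{13961259}{545} \approx -25617.0$)
$\sqrt{442890 + \sqrt{c + 240246}} = \sqrt{442890 + \sqrt{- \frac{13961259}{545} + 240246}} = \sqrt{442890 + \sqrt{\frac{116972811}{545}}} = \sqrt{442890 + \frac{3 \sqrt{7083353555}}{545}}$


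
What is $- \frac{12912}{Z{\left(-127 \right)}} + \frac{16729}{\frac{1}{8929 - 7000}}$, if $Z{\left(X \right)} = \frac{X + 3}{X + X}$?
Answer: $\frac{999557559}{31} \approx 3.2244 \cdot 10^{7}$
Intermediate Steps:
$Z{\left(X \right)} = \frac{3 + X}{2 X}$
$- \frac{12912}{Z{\left(-127 \right)}} + \frac{16729}{\frac{1}{8929 - 7000}} = - \frac{12912}{\frac{1}{2} \frac{1}{-127} \left(3 - 127\right)} + \frac{16729}{\frac{1}{8929 - 7000}} = - \frac{12912}{\frac{1}{2} \left(- \frac{1}{127}\right) \left(-124\right)} + \frac{16729}{\frac{1}{1929}} = - \frac{12912}{\frac{62}{127}} + 16729 \frac{1}{\frac{1}{1929}} = \left(-12912\right) \frac{127}{62} + 16729 \cdot 1929 = - \frac{819912}{31} + 32270241 = \frac{999557559}{31}$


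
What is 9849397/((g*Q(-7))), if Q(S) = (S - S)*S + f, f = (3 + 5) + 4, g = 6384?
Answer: 9849397/76608 ≈ 128.57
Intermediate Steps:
f = 12 (f = 8 + 4 = 12)
Q(S) = 12 (Q(S) = (S - S)*S + 12 = 0*S + 12 = 0 + 12 = 12)
9849397/((g*Q(-7))) = 9849397/((6384*12)) = 9849397/76608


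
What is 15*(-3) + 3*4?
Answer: -33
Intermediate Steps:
15*(-3) + 3*4 = -45 + 12 = -33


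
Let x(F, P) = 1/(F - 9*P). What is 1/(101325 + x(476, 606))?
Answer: 4978/504395849 ≈ 9.8692e-6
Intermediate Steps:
1/(101325 + x(476, 606)) = 1/(101325 + 1/(476 - 9*606)) = 1/(101325 + 1/(476 - 5454)) = 1/(101325 + 1/(-4978)) = 1/(101325 - 1/4978) = 1/(504395849/4978) = 4978/504395849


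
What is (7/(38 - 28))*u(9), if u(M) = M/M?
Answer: 7/10 ≈ 0.70000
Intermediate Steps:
u(M) = 1
(7/(38 - 28))*u(9) = (7/(38 - 28))*1 = (7/10)*1 = 7/10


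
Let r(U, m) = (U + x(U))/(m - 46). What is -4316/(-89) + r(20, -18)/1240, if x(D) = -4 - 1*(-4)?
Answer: 17125799/353152 ≈ 48.494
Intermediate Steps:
x(D) = 0 (x(D) = -4 + 4 = 0)
r(U, m) = U/(-46 + m) (r(U, m) = (U + 0)/(m - 46) = U/(-46 + m))
-4316/(-89) + r(20, -18)/1240 = -4316/(-89) + (20/(-46 - 18))/1240 = -4316*(-1/89) + (20/(-64))*(1/1240) = 4316/89 + (20*(-1/64))*(1/1240) = 4316/89 - 5/16*1/1240 = 4316/89 - 1/3968 = 17125799/353152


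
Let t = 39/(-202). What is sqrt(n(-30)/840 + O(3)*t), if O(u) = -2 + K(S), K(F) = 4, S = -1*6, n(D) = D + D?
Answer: I*sqrt(914858)/1414 ≈ 0.67644*I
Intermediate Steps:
t = -39/202 (t = 39*(-1/202) = -39/202 ≈ -0.19307)
n(D) = 2*D
S = -6
O(u) = 2 (O(u) = -2 + 4 = 2)
sqrt(n(-30)/840 + O(3)*t) = sqrt((2*(-30))/840 + 2*(-39/202)) = sqrt(-60*1/840 - 39/101) = sqrt(-1/14 - 39/101) = sqrt(-647/1414) = I*sqrt(914858)/1414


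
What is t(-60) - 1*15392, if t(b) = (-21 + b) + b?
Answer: -15533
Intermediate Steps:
t(b) = -21 + 2*b
t(-60) - 1*15392 = (-21 + 2*(-60)) - 1*15392 = (-21 - 120) - 15392 = -141 - 15392 = -15533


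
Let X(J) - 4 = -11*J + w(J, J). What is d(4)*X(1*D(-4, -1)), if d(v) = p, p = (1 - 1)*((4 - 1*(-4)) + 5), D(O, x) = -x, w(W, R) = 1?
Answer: 0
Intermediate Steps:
X(J) = 5 - 11*J (X(J) = 4 + (-11*J + 1) = 4 + (1 - 11*J) = 5 - 11*J)
p = 0 (p = 0*((4 + 4) + 5) = 0*(8 + 5) = 0*13 = 0)
d(v) = 0
d(4)*X(1*D(-4, -1)) = 0*(5 - 11*(-1*(-1))) = 0*(5 - 11) = 0*(-6) = 0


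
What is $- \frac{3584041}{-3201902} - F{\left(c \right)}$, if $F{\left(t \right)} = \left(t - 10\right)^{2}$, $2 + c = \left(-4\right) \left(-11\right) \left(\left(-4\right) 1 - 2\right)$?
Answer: $- \frac{243904502711}{3201902} \approx -76175.0$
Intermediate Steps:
$c = -266$ ($c = -2 + \left(-4\right) \left(-11\right) \left(\left(-4\right) 1 - 2\right) = -2 + 44 \left(-4 - 2\right) = -2 + 44 \left(-6\right) = -2 - 264 = -266$)
$F{\left(t \right)} = \left(-10 + t\right)^{2}$
$- \frac{3584041}{-3201902} - F{\left(c \right)} = - \frac{3584041}{-3201902} - \left(-10 - 266\right)^{2} = \left(-3584041\right) \left(- \frac{1}{3201902}\right) - \left(-276\right)^{2} = \frac{3584041}{3201902} - 76176 = - \frac{243904502711}{3201902}$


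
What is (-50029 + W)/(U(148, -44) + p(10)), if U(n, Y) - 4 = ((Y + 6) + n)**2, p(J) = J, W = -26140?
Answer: -76169/12114 ≈ -6.2877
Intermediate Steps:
U(n, Y) = 4 + (6 + Y + n)**2 (U(n, Y) = 4 + ((Y + 6) + n)**2 = 4 + ((6 + Y) + n)**2 = 4 + (6 + Y + n)**2)
(-50029 + W)/(U(148, -44) + p(10)) = (-50029 - 26140)/((4 + (6 - 44 + 148)**2) + 10) = -76169/((4 + 110**2) + 10) = -76169/((4 + 12100) + 10) = -76169/(12104 + 10) = -76169/12114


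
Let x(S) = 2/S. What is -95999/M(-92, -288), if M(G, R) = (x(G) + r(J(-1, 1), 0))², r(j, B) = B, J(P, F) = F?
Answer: -203133884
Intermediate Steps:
M(G, R) = 4/G² (M(G, R) = (2/G + 0)² = (2/G)² = 4/G²)
-95999/M(-92, -288) = -95999/(4/(-92)²) = -95999/(4*(1/8464)) = -95999/1/2116 = -95999*2116 = -203133884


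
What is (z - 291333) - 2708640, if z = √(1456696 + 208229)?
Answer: -2999973 + 5*√66597 ≈ -2.9987e+6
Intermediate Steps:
z = 5*√66597 (z = √1664925 = 5*√66597 ≈ 1290.3)
(z - 291333) - 2708640 = (5*√66597 - 291333) - 2708640 = (-291333 + 5*√66597) - 2708640 = -2999973 + 5*√66597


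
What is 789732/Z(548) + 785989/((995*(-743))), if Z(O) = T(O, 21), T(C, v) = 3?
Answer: 194611554551/739285 ≈ 2.6324e+5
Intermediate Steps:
Z(O) = 3
789732/Z(548) + 785989/((995*(-743))) = 789732/3 + 785989/((995*(-743))) = 789732*(1/3) + 785989/(-739285) = 263244 + 785989*(-1/739285) = 263244 - 785989/739285 = 194611554551/739285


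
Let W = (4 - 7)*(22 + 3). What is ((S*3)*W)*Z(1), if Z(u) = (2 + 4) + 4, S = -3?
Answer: 6750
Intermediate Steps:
W = -75 (W = -3*25 = -75)
Z(u) = 10 (Z(u) = 6 + 4 = 10)
((S*3)*W)*Z(1) = (-3*3*(-75))*10 = -9*(-75)*10 = 675*10 = 6750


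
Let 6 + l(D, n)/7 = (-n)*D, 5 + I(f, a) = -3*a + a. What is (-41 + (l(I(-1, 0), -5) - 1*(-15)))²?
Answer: 59049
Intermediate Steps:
I(f, a) = -5 - 2*a (I(f, a) = -5 + (-3*a + a) = -5 - 2*a)
l(D, n) = -42 - 7*D*n (l(D, n) = -42 + 7*((-n)*D) = -42 + 7*(-D*n) = -42 - 7*D*n)
(-41 + (l(I(-1, 0), -5) - 1*(-15)))² = (-41 + ((-42 - 7*(-5 - 2*0)*(-5)) - 1*(-15)))² = (-41 + ((-42 - 7*(-5 + 0)*(-5)) + 15))² = (-41 + ((-42 - 7*(-5)*(-5)) + 15))² = (-41 + ((-42 - 175) + 15))² = (-41 + (-217 + 15))² = (-41 - 202)² = (-243)² = 59049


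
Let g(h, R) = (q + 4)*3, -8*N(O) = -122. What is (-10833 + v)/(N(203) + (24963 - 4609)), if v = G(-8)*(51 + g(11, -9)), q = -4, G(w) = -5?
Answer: -448/823 ≈ -0.54435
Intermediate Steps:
N(O) = 61/4 (N(O) = -⅛*(-122) = 61/4)
g(h, R) = 0 (g(h, R) = (-4 + 4)*3 = 0*3 = 0)
v = -255 (v = -5*(51 + 0) = -5*51 = -255)
(-10833 + v)/(N(203) + (24963 - 4609)) = (-10833 - 255)/(61/4 + (24963 - 4609)) = -11088/(61/4 + 20354) = -11088/81477/4 = -11088*4/81477 = -448/823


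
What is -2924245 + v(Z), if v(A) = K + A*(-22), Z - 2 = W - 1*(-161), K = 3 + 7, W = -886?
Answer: -2908329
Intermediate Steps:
K = 10
Z = -723 (Z = 2 + (-886 - 1*(-161)) = 2 + (-886 + 161) = 2 - 725 = -723)
v(A) = 10 - 22*A (v(A) = 10 + A*(-22) = 10 - 22*A)
-2924245 + v(Z) = -2924245 + (10 - 22*(-723)) = -2924245 + (10 + 15906) = -2924245 + 15916 = -2908329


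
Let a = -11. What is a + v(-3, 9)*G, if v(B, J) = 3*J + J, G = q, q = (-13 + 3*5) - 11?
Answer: -335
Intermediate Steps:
q = -9 (q = (-13 + 15) - 11 = 2 - 11 = -9)
G = -9
v(B, J) = 4*J
a + v(-3, 9)*G = -11 + (4*9)*(-9) = -11 + 36*(-9) = -11 - 324 = -335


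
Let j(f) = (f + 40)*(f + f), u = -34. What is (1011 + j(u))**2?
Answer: 363609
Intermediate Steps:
j(f) = 2*f*(40 + f) (j(f) = (40 + f)*(2*f) = 2*f*(40 + f))
(1011 + j(u))**2 = (1011 + 2*(-34)*(40 - 34))**2 = (1011 + 2*(-34)*6)**2 = (1011 - 408)**2 = 603**2 = 363609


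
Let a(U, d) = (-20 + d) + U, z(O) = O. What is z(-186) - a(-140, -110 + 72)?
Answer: 12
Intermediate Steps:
a(U, d) = -20 + U + d
z(-186) - a(-140, -110 + 72) = -186 - (-20 - 140 + (-110 + 72)) = -186 - (-20 - 140 - 38) = -186 - 1*(-198) = -186 + 198 = 12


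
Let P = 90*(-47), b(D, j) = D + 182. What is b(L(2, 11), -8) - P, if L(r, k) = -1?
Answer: 4411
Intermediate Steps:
b(D, j) = 182 + D
P = -4230
b(L(2, 11), -8) - P = (182 - 1) - 1*(-4230) = 181 + 4230 = 4411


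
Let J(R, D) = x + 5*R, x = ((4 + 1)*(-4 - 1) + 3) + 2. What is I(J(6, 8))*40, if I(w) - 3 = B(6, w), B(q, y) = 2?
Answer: 200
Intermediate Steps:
x = -20 (x = (5*(-5) + 3) + 2 = (-25 + 3) + 2 = -22 + 2 = -20)
J(R, D) = -20 + 5*R
I(w) = 5 (I(w) = 3 + 2 = 5)
I(J(6, 8))*40 = 5*40 = 200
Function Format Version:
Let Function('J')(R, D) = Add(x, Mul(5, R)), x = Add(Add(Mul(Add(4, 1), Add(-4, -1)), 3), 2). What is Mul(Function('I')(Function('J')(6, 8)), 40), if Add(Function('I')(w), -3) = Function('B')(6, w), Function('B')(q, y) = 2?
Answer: 200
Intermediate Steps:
x = -20 (x = Add(Add(Mul(5, -5), 3), 2) = Add(Add(-25, 3), 2) = Add(-22, 2) = -20)
Function('J')(R, D) = Add(-20, Mul(5, R))
Function('I')(w) = 5 (Function('I')(w) = Add(3, 2) = 5)
Mul(Function('I')(Function('J')(6, 8)), 40) = Mul(5, 40) = 200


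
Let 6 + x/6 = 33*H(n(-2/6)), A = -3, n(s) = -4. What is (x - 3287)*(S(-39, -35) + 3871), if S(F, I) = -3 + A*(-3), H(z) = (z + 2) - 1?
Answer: -15186209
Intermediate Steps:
H(z) = 1 + z (H(z) = (2 + z) - 1 = 1 + z)
S(F, I) = 6 (S(F, I) = -3 - 3*(-3) = -3 + 9 = 6)
x = -630 (x = -36 + 6*(33*(1 - 4)) = -36 + 6*(33*(-3)) = -36 + 6*(-99) = -36 - 594 = -630)
(x - 3287)*(S(-39, -35) + 3871) = (-630 - 3287)*(6 + 3871) = -3917*3877 = -15186209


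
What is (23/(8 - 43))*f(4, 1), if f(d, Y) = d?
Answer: -92/35 ≈ -2.6286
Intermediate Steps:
(23/(8 - 43))*f(4, 1) = (23/(8 - 43))*4 = (23/(-35))*4 = (23*(-1/35))*4 = -23/35*4 = -92/35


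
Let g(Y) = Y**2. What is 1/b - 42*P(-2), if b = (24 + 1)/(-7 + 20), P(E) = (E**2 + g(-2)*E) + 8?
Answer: -4187/25 ≈ -167.48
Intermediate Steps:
P(E) = 8 + E**2 + 4*E (P(E) = (E**2 + (-2)**2*E) + 8 = (E**2 + 4*E) + 8 = 8 + E**2 + 4*E)
b = 25/13 ≈ 1.9231
1/b - 42*P(-2) = 1/(25/13) - 42*(8 + (-2)**2 + 4*(-2)) = 13/25 - 42*(8 + 4 - 8) = 13/25 - 42*4 = 13/25 - 168 = -4187/25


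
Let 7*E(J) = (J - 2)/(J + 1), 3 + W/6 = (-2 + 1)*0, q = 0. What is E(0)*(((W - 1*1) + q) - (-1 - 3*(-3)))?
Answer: 54/7 ≈ 7.7143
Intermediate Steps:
W = -18 (W = -18 + 6*((-2 + 1)*0) = -18 + 6*(-1*0) = -18 + 6*0 = -18 + 0 = -18)
E(J) = (-2 + J)/(7*(1 + J)) (E(J) = ((J - 2)/(J + 1))/7 = ((-2 + J)/(1 + J))/7 = (-2 + J)/(7*(1 + J)))
E(0)*(((W - 1*1) + q) - (-1 - 3*(-3))) = ((-2 + 0)/(7*(1 + 0)))*(((-18 - 1*1) + 0) - (-1 - 3*(-3))) = ((⅐)*(-2)/1)*(((-18 - 1) + 0) - (-1 + 9)) = ((⅐)*1*(-2))*((-19 + 0) - 1*8) = -2*(-19 - 8)/7 = -2/7*(-27) = 54/7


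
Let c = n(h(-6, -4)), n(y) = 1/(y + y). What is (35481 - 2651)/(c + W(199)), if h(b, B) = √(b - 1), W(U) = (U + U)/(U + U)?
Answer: 919240/29 + 65660*I*√7/29 ≈ 31698.0 + 5990.3*I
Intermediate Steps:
W(U) = 1 (W(U) = (2*U)/((2*U)) = (2*U)*(1/(2*U)) = 1)
h(b, B) = √(-1 + b)
n(y) = 1/(2*y)
c = -I*√7/14 (c = 1/(2*(√(-1 - 6))) = 1/(2*(√(-7))) = 1/(2*((I*√7))) = (-I*√7/7)/2 = -I*√7/14 ≈ -0.18898*I)
(35481 - 2651)/(c + W(199)) = (35481 - 2651)/(-I*√7/14 + 1) = 32830/(1 - I*√7/14)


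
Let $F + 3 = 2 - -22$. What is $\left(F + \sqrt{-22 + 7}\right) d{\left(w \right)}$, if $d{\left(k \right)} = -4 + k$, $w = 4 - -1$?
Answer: $21 + i \sqrt{15} \approx 21.0 + 3.873 i$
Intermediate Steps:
$w = 5$ ($w = 4 + 1 = 5$)
$F = 21$ ($F = -3 + \left(2 - -22\right) = -3 + \left(2 + 22\right) = -3 + 24 = 21$)
$\left(F + \sqrt{-22 + 7}\right) d{\left(w \right)} = \left(21 + \sqrt{-22 + 7}\right) \left(-4 + 5\right) = \left(21 + \sqrt{-15}\right) 1 = \left(21 + i \sqrt{15}\right) 1 = 21 + i \sqrt{15}$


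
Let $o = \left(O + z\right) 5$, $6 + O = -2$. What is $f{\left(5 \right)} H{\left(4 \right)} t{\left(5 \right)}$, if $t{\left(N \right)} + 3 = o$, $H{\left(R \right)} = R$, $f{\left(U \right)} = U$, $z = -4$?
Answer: $-1260$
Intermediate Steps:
$O = -8$ ($O = -6 - 2 = -8$)
$o = -60$ ($o = \left(-8 - 4\right) 5 = \left(-12\right) 5 = -60$)
$t{\left(N \right)} = -63$ ($t{\left(N \right)} = -3 - 60 = -63$)
$f{\left(5 \right)} H{\left(4 \right)} t{\left(5 \right)} = 5 \cdot 4 \left(-63\right) = 20 \left(-63\right) = -1260$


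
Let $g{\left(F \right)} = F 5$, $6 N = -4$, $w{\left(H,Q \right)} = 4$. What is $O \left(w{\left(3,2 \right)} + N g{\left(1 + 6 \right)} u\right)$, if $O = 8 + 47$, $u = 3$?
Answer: $-3630$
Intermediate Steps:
$N = - \frac{2}{3}$ ($N = \frac{1}{6} \left(-4\right) = - \frac{2}{3} \approx -0.66667$)
$O = 55$
$g{\left(F \right)} = 5 F$
$O \left(w{\left(3,2 \right)} + N g{\left(1 + 6 \right)} u\right) = 55 \left(4 + - \frac{2 \cdot 5 \left(1 + 6\right)}{3} \cdot 3\right) = 55 \left(4 + - \frac{2 \cdot 5 \cdot 7}{3} \cdot 3\right) = 55 \left(4 + \left(- \frac{2}{3}\right) 35 \cdot 3\right) = 55 \left(4 - 70\right) = 55 \left(-66\right) = -3630$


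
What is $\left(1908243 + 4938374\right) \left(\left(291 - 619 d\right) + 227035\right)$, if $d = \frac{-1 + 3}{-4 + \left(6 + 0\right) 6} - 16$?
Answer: $\frac{25983329158637}{16} \approx 1.624 \cdot 10^{12}$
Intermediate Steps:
$d = - \frac{255}{16}$ ($d = \frac{2}{-4 + 6 \cdot 6} - 16 = \frac{2}{-4 + 36} - 16 = \frac{2}{32} - 16 = 2 \cdot \frac{1}{32} - 16 = \frac{1}{16} - 16 = - \frac{255}{16} \approx -15.938$)
$\left(1908243 + 4938374\right) \left(\left(291 - 619 d\right) + 227035\right) = \left(1908243 + 4938374\right) \left(\left(291 - - \frac{157845}{16}\right) + 227035\right) = 6846617 \left(\left(291 + \frac{157845}{16}\right) + 227035\right) = 6846617 \left(\frac{162501}{16} + 227035\right) = 6846617 \cdot \frac{3795061}{16} = \frac{25983329158637}{16}$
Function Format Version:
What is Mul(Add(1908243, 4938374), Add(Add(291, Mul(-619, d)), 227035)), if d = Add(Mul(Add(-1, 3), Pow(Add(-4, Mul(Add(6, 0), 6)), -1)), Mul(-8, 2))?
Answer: Rational(25983329158637, 16) ≈ 1.6240e+12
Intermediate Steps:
d = Rational(-255, 16) (d = Add(Mul(2, Pow(Add(-4, Mul(6, 6)), -1)), -16) = Add(Mul(2, Pow(Add(-4, 36), -1)), -16) = Add(Mul(2, Pow(32, -1)), -16) = Add(Mul(2, Rational(1, 32)), -16) = Add(Rational(1, 16), -16) = Rational(-255, 16) ≈ -15.938)
Mul(Add(1908243, 4938374), Add(Add(291, Mul(-619, d)), 227035)) = Mul(Add(1908243, 4938374), Add(Add(291, Mul(-619, Rational(-255, 16))), 227035)) = Mul(6846617, Add(Add(291, Rational(157845, 16)), 227035)) = Mul(6846617, Add(Rational(162501, 16), 227035)) = Mul(6846617, Rational(3795061, 16)) = Rational(25983329158637, 16)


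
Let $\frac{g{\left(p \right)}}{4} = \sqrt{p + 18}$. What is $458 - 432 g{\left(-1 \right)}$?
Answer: $458 - 1728 \sqrt{17} \approx -6666.7$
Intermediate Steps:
$g{\left(p \right)} = 4 \sqrt{18 + p}$ ($g{\left(p \right)} = 4 \sqrt{p + 18} = 4 \sqrt{18 + p}$)
$458 - 432 g{\left(-1 \right)} = 458 - 432 \cdot 4 \sqrt{18 - 1} = 458 - 432 \cdot 4 \sqrt{17} = 458 - 1728 \sqrt{17}$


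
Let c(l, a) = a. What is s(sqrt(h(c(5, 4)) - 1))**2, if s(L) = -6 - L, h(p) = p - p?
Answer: (6 + I)**2 ≈ 35.0 + 12.0*I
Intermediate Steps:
h(p) = 0
s(sqrt(h(c(5, 4)) - 1))**2 = (-6 - sqrt(0 - 1))**2 = (-6 - sqrt(-1))**2 = (-6 - I)**2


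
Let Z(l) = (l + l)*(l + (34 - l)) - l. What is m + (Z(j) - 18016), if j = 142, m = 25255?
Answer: 16753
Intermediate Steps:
Z(l) = 67*l (Z(l) = (2*l)*34 - l = 68*l - l = 67*l)
m + (Z(j) - 18016) = 25255 + (67*142 - 18016) = 25255 + (9514 - 18016) = 25255 - 8502 = 16753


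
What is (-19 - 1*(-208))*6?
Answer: 1134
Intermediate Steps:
(-19 - 1*(-208))*6 = (-19 + 208)*6 = 189*6 = 1134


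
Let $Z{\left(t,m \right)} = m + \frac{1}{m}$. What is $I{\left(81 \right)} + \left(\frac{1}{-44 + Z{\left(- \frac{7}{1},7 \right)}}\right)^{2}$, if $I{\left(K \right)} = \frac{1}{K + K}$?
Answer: $\frac{4139}{599076} \approx 0.006909$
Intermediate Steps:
$I{\left(K \right)} = \frac{1}{2 K}$
$I{\left(81 \right)} + \left(\frac{1}{-44 + Z{\left(- \frac{7}{1},7 \right)}}\right)^{2} = \frac{1}{2 \cdot 81} + \left(\frac{1}{-44 + \left(7 + \frac{1}{7}\right)}\right)^{2} = \frac{1}{2} \cdot \frac{1}{81} + \left(\frac{1}{-44 + \left(7 + \frac{1}{7}\right)}\right)^{2} = \frac{1}{162} + \left(\frac{1}{-44 + \frac{50}{7}}\right)^{2} = \frac{1}{162} + \left(\frac{1}{- \frac{258}{7}}\right)^{2} = \frac{1}{162} + \left(- \frac{7}{258}\right)^{2} = \frac{1}{162} + \frac{49}{66564} = \frac{4139}{599076}$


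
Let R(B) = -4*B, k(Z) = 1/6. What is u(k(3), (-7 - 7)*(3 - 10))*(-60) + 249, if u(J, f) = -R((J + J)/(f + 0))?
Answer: 12161/49 ≈ 248.18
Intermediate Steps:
k(Z) = ⅙
u(J, f) = 8*J/f (u(J, f) = -(-4)*(J + J)/(f + 0) = -(-4)*(2*J)/f = -(-4)*2*J/f = -(-8)*J/f = 8*J/f)
u(k(3), (-7 - 7)*(3 - 10))*(-60) + 249 = (8*(⅙)/((-7 - 7)*(3 - 10)))*(-60) + 249 = (8*(⅙)/(-14*(-7)))*(-60) + 249 = (8*(⅙)/98)*(-60) + 249 = (8*(⅙)*(1/98))*(-60) + 249 = (2/147)*(-60) + 249 = -40/49 + 249 = 12161/49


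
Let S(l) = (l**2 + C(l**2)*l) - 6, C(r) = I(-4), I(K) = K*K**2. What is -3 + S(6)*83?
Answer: -29385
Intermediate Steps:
I(K) = K**3
C(r) = -64 (C(r) = (-4)**3 = -64)
S(l) = -6 + l**2 - 64*l (S(l) = (l**2 - 64*l) - 6 = -6 + l**2 - 64*l)
-3 + S(6)*83 = -3 + (-6 + 6**2 - 64*6)*83 = -3 + (-6 + 36 - 384)*83 = -3 - 354*83 = -3 - 29382 = -29385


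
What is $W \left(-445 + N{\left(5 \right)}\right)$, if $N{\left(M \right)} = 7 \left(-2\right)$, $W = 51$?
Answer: $-23409$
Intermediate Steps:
$N{\left(M \right)} = -14$
$W \left(-445 + N{\left(5 \right)}\right) = 51 \left(-445 - 14\right) = 51 \left(-459\right) = -23409$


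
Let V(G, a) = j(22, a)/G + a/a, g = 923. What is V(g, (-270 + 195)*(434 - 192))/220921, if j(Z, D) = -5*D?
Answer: 91673/203910083 ≈ 0.00044958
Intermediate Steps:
V(G, a) = 1 - 5*a/G (V(G, a) = (-5*a)/G + a/a = -5*a/G + 1 = 1 - 5*a/G)
V(g, (-270 + 195)*(434 - 192))/220921 = ((923 - 5*(-270 + 195)*(434 - 192))/923)/220921 = ((923 - (-375)*242)/923)*(1/220921) = ((923 - 5*(-18150))/923)*(1/220921) = ((923 + 90750)/923)*(1/220921) = ((1/923)*91673)*(1/220921) = (91673/923)*(1/220921) = 91673/203910083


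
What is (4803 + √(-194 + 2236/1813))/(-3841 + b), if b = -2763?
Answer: -4803/6604 - I*√12930982/1710436 ≈ -0.72729 - 0.0021024*I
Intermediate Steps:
(4803 + √(-194 + 2236/1813))/(-3841 + b) = (4803 + √(-194 + 2236/1813))/(-3841 - 2763) = (4803 + √(-194 + 2236*(1/1813)))/(-6604) = (4803 + √(-194 + 2236/1813))*(-1/6604) = (4803 + √(-349486/1813))*(-1/6604) = (4803 + I*√12930982/259)*(-1/6604) = -4803/6604 - I*√12930982/1710436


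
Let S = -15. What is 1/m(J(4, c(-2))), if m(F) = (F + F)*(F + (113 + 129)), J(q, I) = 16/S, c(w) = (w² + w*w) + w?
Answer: -225/115648 ≈ -0.0019456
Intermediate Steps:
c(w) = w + 2*w² (c(w) = (w² + w²) + w = 2*w² + w = w + 2*w²)
J(q, I) = -16/15 (J(q, I) = 16/(-15) = 16*(-1/15) = -16/15)
m(F) = 2*F*(242 + F) (m(F) = (2*F)*(F + 242) = (2*F)*(242 + F) = 2*F*(242 + F))
1/m(J(4, c(-2))) = 1/(2*(-16/15)*(242 - 16/15)) = 1/(2*(-16/15)*(3614/15)) = 1/(-115648/225) = -225/115648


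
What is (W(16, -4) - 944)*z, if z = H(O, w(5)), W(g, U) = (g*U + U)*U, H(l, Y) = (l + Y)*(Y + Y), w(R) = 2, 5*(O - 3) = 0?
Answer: -13440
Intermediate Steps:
O = 3 (O = 3 + (⅕)*0 = 3 + 0 = 3)
H(l, Y) = 2*Y*(Y + l) (H(l, Y) = (Y + l)*(2*Y) = 2*Y*(Y + l))
W(g, U) = U*(U + U*g) (W(g, U) = (U*g + U)*U = (U + U*g)*U = U*(U + U*g))
z = 20 (z = 2*2*(2 + 3) = 2*2*5 = 20)
(W(16, -4) - 944)*z = ((-4)²*(1 + 16) - 944)*20 = (16*17 - 944)*20 = (272 - 944)*20 = -672*20 = -13440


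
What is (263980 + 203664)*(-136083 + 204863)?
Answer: 32164554320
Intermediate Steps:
(263980 + 203664)*(-136083 + 204863) = 467644*68780 = 32164554320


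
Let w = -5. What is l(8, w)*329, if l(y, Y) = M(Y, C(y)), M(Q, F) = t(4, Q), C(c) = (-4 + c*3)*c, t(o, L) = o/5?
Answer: 1316/5 ≈ 263.20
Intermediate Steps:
t(o, L) = o/5 (t(o, L) = o*(⅕) = o/5)
C(c) = c*(-4 + 3*c) (C(c) = (-4 + 3*c)*c = c*(-4 + 3*c))
M(Q, F) = ⅘ (M(Q, F) = (⅕)*4 = ⅘)
l(y, Y) = ⅘
l(8, w)*329 = (⅘)*329 = 1316/5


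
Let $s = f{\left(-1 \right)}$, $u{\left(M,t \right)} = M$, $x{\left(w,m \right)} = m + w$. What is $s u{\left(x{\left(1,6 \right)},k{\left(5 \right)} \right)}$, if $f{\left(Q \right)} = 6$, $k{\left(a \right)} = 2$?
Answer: $42$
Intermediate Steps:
$s = 6$
$s u{\left(x{\left(1,6 \right)},k{\left(5 \right)} \right)} = 6 \left(6 + 1\right) = 6 \cdot 7 = 42$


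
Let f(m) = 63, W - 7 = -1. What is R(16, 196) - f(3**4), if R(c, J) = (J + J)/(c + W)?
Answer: -497/11 ≈ -45.182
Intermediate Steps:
W = 6 (W = 7 - 1 = 6)
R(c, J) = 2*J/(6 + c) (R(c, J) = (J + J)/(c + 6) = (2*J)/(6 + c) = 2*J/(6 + c))
R(16, 196) - f(3**4) = 2*196/(6 + 16) - 1*63 = 2*196/22 - 63 = 2*196*(1/22) - 63 = 196/11 - 63 = -497/11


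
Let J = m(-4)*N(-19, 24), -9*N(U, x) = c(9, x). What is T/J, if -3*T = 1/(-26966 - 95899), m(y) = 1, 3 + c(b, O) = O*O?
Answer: -1/23467215 ≈ -4.2613e-8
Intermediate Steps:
c(b, O) = -3 + O² (c(b, O) = -3 + O*O = -3 + O²)
N(U, x) = ⅓ - x²/9 (N(U, x) = -(-3 + x²)/9 = ⅓ - x²/9)
T = 1/368595 (T = -1/(3*(-26966 - 95899)) = -⅓/(-122865) = -⅓*(-1/122865) = 1/368595 ≈ 2.7130e-6)
J = -191/3 (J = 1*(⅓ - ⅑*24²) = 1*(⅓ - ⅑*576) = 1*(⅓ - 64) = 1*(-191/3) = -191/3 ≈ -63.667)
T/J = 1/(368595*(-191/3)) = (1/368595)*(-3/191) = -1/23467215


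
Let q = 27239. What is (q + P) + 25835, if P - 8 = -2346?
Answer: 50736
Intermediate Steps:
P = -2338 (P = 8 - 2346 = -2338)
(q + P) + 25835 = (27239 - 2338) + 25835 = 24901 + 25835 = 50736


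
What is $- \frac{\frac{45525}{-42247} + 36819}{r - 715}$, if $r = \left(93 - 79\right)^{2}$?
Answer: $\frac{518482256}{7308731} \approx 70.94$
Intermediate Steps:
$r = 196$ ($r = 14^{2} = 196$)
$- \frac{\frac{45525}{-42247} + 36819}{r - 715} = - \frac{\frac{45525}{-42247} + 36819}{196 - 715} = - \frac{45525 \left(- \frac{1}{42247}\right) + 36819}{-519} = - \frac{\left(- \frac{45525}{42247} + 36819\right) \left(-1\right)}{519} = - \frac{1555446768 \left(-1\right)}{42247 \cdot 519} = \left(-1\right) \left(- \frac{518482256}{7308731}\right) = \frac{518482256}{7308731}$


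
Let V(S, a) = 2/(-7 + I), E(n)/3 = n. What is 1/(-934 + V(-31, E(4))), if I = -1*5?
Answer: -6/5605 ≈ -0.0010705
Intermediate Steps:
E(n) = 3*n
I = -5
V(S, a) = -⅙ (V(S, a) = 2/(-7 - 5) = 2/(-12) = -1/12*2 = -⅙)
1/(-934 + V(-31, E(4))) = 1/(-934 - ⅙) = 1/(-5605/6) = -6/5605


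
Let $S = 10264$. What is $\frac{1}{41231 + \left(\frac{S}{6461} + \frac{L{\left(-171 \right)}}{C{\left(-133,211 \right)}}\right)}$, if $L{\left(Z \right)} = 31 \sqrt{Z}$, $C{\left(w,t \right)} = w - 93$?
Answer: $\frac{87913781548045180}{3624912794454555757351} + \frac{877386342378 i \sqrt{19}}{3624912794454555757351} \approx 2.4253 \cdot 10^{-5} + 1.055 \cdot 10^{-9} i$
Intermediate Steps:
$C{\left(w,t \right)} = -93 + w$ ($C{\left(w,t \right)} = w - 93 = -93 + w$)
$\frac{1}{41231 + \left(\frac{S}{6461} + \frac{L{\left(-171 \right)}}{C{\left(-133,211 \right)}}\right)} = \frac{1}{41231 + \left(\frac{10264}{6461} + \frac{31 \sqrt{-171}}{-93 - 133}\right)} = \frac{1}{41231 + \left(10264 \cdot \frac{1}{6461} + \frac{31 \cdot 3 i \sqrt{19}}{-226}\right)} = \frac{1}{41231 + \left(\frac{10264}{6461} + 93 i \sqrt{19} \left(- \frac{1}{226}\right)\right)} = \frac{1}{41231 + \left(\frac{10264}{6461} - \frac{93 i \sqrt{19}}{226}\right)} = \frac{1}{\frac{266403755}{6461} - \frac{93 i \sqrt{19}}{226}}$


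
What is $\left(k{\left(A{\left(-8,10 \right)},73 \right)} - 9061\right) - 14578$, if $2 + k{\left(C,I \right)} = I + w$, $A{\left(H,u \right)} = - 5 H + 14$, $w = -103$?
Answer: $-23671$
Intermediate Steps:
$A{\left(H,u \right)} = 14 - 5 H$
$k{\left(C,I \right)} = -105 + I$ ($k{\left(C,I \right)} = -2 + \left(I - 103\right) = -2 + \left(-103 + I\right) = -105 + I$)
$\left(k{\left(A{\left(-8,10 \right)},73 \right)} - 9061\right) - 14578 = \left(\left(-105 + 73\right) - 9061\right) - 14578 = \left(-32 - 9061\right) - 14578 = -9093 - 14578 = -23671$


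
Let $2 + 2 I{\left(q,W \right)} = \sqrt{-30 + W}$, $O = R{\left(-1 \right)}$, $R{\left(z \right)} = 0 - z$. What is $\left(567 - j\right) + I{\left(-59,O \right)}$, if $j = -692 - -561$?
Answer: $697 + \frac{i \sqrt{29}}{2} \approx 697.0 + 2.6926 i$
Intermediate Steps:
$j = -131$ ($j = -692 + 561 = -131$)
$R{\left(z \right)} = - z$
$O = 1$ ($O = \left(-1\right) \left(-1\right) = 1$)
$I{\left(q,W \right)} = -1 + \frac{\sqrt{-30 + W}}{2}$
$\left(567 - j\right) + I{\left(-59,O \right)} = \left(567 - -131\right) - \left(1 - \frac{\sqrt{-30 + 1}}{2}\right) = \left(567 + 131\right) - \left(1 - \frac{\sqrt{-29}}{2}\right) = 698 - \left(1 - \frac{i \sqrt{29}}{2}\right) = 697 + \frac{i \sqrt{29}}{2}$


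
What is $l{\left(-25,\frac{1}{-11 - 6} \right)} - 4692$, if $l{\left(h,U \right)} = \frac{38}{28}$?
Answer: $- \frac{65669}{14} \approx -4690.6$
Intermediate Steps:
$l{\left(h,U \right)} = \frac{19}{14}$ ($l{\left(h,U \right)} = 38 \cdot \frac{1}{28} = \frac{19}{14}$)
$l{\left(-25,\frac{1}{-11 - 6} \right)} - 4692 = \frac{19}{14} - 4692 = - \frac{65669}{14}$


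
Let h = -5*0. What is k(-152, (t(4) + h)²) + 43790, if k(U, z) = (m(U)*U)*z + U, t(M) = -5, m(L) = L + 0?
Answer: 621238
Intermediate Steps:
m(L) = L
h = 0
k(U, z) = U + z*U² (k(U, z) = (U*U)*z + U = U²*z + U = z*U² + U = U + z*U²)
k(-152, (t(4) + h)²) + 43790 = -152*(1 - 152*(-5 + 0)²) + 43790 = -152*(1 - 152*(-5)²) + 43790 = -152*(1 - 152*25) + 43790 = -152*(1 - 3800) + 43790 = -152*(-3799) + 43790 = 577448 + 43790 = 621238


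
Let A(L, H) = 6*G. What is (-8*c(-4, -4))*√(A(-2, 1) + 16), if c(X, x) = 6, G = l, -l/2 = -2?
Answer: -96*√10 ≈ -303.58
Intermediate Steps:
l = 4 (l = -2*(-2) = 4)
G = 4
A(L, H) = 24 (A(L, H) = 6*4 = 24)
(-8*c(-4, -4))*√(A(-2, 1) + 16) = (-8*6)*√(24 + 16) = -96*√10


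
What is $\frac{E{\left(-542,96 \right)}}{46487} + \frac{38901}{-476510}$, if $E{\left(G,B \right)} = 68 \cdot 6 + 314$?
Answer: $- \frac{1464350567}{22151520370} \approx -0.066106$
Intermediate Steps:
$E{\left(G,B \right)} = 722$ ($E{\left(G,B \right)} = 408 + 314 = 722$)
$\frac{E{\left(-542,96 \right)}}{46487} + \frac{38901}{-476510} = \frac{722}{46487} + \frac{38901}{-476510} = 722 \cdot \frac{1}{46487} + 38901 \left(- \frac{1}{476510}\right) = \frac{722}{46487} - \frac{38901}{476510} = - \frac{1464350567}{22151520370}$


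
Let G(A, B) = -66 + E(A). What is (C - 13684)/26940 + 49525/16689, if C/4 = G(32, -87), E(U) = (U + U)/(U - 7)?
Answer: 2294992132/936670125 ≈ 2.4502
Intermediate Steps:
E(U) = 2*U/(-7 + U) (E(U) = (2*U)/(-7 + U) = 2*U/(-7 + U))
G(A, B) = -66 + 2*A/(-7 + A)
C = -6344/25 (C = 4*(2*(231 - 32*32)/(-7 + 32)) = 4*(2*(231 - 1024)/25) = 4*(2*(1/25)*(-793)) = 4*(-1586/25) = -6344/25 ≈ -253.76)
(C - 13684)/26940 + 49525/16689 = (-6344/25 - 13684)/26940 + 49525/16689 = -348444/25*1/26940 + 49525*(1/16689) = -29037/56125 + 49525/16689 = 2294992132/936670125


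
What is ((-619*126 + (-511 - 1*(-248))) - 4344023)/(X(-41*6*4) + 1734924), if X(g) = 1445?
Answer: -4422280/1736369 ≈ -2.5469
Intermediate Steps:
((-619*126 + (-511 - 1*(-248))) - 4344023)/(X(-41*6*4) + 1734924) = ((-619*126 + (-511 - 1*(-248))) - 4344023)/(1445 + 1734924) = ((-77994 + (-511 + 248)) - 4344023)/1736369 = ((-77994 - 263) - 4344023)*(1/1736369) = (-78257 - 4344023)*(1/1736369) = -4422280*1/1736369 = -4422280/1736369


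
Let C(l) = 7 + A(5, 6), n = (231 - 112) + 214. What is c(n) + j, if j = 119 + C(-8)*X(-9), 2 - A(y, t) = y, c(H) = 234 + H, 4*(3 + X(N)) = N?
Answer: 665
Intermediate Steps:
X(N) = -3 + N/4
n = 333 (n = 119 + 214 = 333)
A(y, t) = 2 - y
C(l) = 4 (C(l) = 7 + (2 - 1*5) = 7 + (2 - 5) = 7 - 3 = 4)
j = 98 (j = 119 + 4*(-3 + (¼)*(-9)) = 119 + 4*(-3 - 9/4) = 119 + 4*(-21/4) = 119 - 21 = 98)
c(n) + j = (234 + 333) + 98 = 567 + 98 = 665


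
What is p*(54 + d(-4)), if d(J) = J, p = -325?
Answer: -16250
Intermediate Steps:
p*(54 + d(-4)) = -325*(54 - 4) = -325*50 = -16250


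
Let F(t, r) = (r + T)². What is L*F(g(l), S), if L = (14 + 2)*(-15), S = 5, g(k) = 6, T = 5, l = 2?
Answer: -24000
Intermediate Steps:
F(t, r) = (5 + r)² (F(t, r) = (r + 5)² = (5 + r)²)
L = -240 (L = 16*(-15) = -240)
L*F(g(l), S) = -240*(5 + 5)² = -240*10² = -240*100 = -24000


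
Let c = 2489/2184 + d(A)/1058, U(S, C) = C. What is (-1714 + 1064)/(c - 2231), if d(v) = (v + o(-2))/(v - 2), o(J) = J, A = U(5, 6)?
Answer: 750968400/2576236843 ≈ 0.29150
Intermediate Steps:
A = 6
d(v) = 1 (d(v) = (v - 2)/(v - 2) = (-2 + v)/(-2 + v) = 1)
c = 1317773/1155336 (c = 2489/2184 + 1/1058 = 1317773/1155336 ≈ 1.1406)
(-1714 + 1064)/(c - 2231) = (-1714 + 1064)/(1317773/1155336 - 2231) = -650/(-2576236843/1155336) = -650*(-1155336/2576236843) = 750968400/2576236843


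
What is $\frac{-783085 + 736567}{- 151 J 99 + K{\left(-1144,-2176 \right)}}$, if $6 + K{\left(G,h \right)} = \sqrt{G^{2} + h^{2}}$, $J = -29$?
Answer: $- \frac{20166250770}{187929211513} + \frac{372144 \sqrt{94433}}{187929211513} \approx -0.1067$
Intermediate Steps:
$K{\left(G,h \right)} = -6 + \sqrt{G^{2} + h^{2}}$
$\frac{-783085 + 736567}{- 151 J 99 + K{\left(-1144,-2176 \right)}} = \frac{-783085 + 736567}{\left(-151\right) \left(-29\right) 99 - \left(6 - \sqrt{\left(-1144\right)^{2} + \left(-2176\right)^{2}}\right)} = - \frac{46518}{4379 \cdot 99 - \left(6 - \sqrt{1308736 + 4734976}\right)} = - \frac{46518}{433521 - \left(6 - \sqrt{6043712}\right)} = - \frac{46518}{433521 - \left(6 - 8 \sqrt{94433}\right)} = - \frac{46518}{433515 + 8 \sqrt{94433}}$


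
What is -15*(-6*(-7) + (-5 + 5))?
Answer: -630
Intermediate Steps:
-15*(-6*(-7) + (-5 + 5)) = -15*(42 + 0) = -15*42 = -630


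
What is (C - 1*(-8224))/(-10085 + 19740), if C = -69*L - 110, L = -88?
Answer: 14186/9655 ≈ 1.4693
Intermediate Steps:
C = 5962 (C = -69*(-88) - 110 = 6072 - 110 = 5962)
(C - 1*(-8224))/(-10085 + 19740) = (5962 - 1*(-8224))/(-10085 + 19740) = (5962 + 8224)/9655 = 14186*(1/9655) = 14186/9655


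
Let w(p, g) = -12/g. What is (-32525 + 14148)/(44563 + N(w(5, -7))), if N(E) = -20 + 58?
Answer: -18377/44601 ≈ -0.41203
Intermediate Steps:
N(E) = 38
(-32525 + 14148)/(44563 + N(w(5, -7))) = (-32525 + 14148)/(44563 + 38) = -18377/44601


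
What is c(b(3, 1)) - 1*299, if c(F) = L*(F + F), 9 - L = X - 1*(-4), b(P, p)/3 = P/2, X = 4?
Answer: -290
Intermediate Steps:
b(P, p) = 3*P/2 (b(P, p) = 3*(P/2) = 3*P/2)
L = 1 (L = 9 - (4 - 1*(-4)) = 9 - (4 + 4) = 9 - 1*8 = 9 - 8 = 1)
c(F) = 2*F (c(F) = 1*(F + F) = 1*(2*F) = 2*F)
c(b(3, 1)) - 1*299 = 2*((3/2)*3) - 1*299 = 2*(9/2) - 299 = 9 - 299 = -290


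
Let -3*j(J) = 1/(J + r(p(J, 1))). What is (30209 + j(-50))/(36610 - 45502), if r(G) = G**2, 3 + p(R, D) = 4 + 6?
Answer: -22657/6669 ≈ -3.3974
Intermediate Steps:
p(R, D) = 7 (p(R, D) = -3 + (4 + 6) = -3 + 10 = 7)
j(J) = -1/(3*(49 + J)) (j(J) = -1/(3*(J + 7**2)) = -1/(3*(J + 49)) = -1/(3*(49 + J)))
(30209 + j(-50))/(36610 - 45502) = (30209 - 1/(147 + 3*(-50)))/(36610 - 45502) = (30209 - 1/(147 - 150))/(-8892) = (30209 - 1/(-3))*(-1/8892) = (30209 - 1*(-1/3))*(-1/8892) = (30209 + 1/3)*(-1/8892) = (90628/3)*(-1/8892) = -22657/6669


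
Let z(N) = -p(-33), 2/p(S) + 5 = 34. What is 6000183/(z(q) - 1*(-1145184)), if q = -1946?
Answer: 174005307/33210334 ≈ 5.2395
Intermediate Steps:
p(S) = 2/29 (p(S) = 2/(-5 + 34) = 2/29)
z(N) = -2/29 (z(N) = -1*2/29 = -2/29)
6000183/(z(q) - 1*(-1145184)) = 6000183/(-2/29 - 1*(-1145184)) = 6000183/(-2/29 + 1145184) = 6000183/(33210334/29) = 6000183*(29/33210334) = 174005307/33210334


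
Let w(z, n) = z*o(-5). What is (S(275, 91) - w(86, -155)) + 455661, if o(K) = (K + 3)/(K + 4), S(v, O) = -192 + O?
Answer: 455388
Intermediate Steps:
o(K) = (3 + K)/(4 + K)
w(z, n) = 2*z (w(z, n) = z*((3 - 5)/(4 - 5)) = z*(-2/(-1)) = z*(-1*(-2)) = z*2 = 2*z)
(S(275, 91) - w(86, -155)) + 455661 = ((-192 + 91) - 2*86) + 455661 = (-101 - 1*172) + 455661 = (-101 - 172) + 455661 = -273 + 455661 = 455388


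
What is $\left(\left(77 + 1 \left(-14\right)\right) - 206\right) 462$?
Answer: $-66066$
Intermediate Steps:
$\left(\left(77 + 1 \left(-14\right)\right) - 206\right) 462 = \left(\left(77 - 14\right) - 206\right) 462 = \left(63 - 206\right) 462 = \left(-143\right) 462 = -66066$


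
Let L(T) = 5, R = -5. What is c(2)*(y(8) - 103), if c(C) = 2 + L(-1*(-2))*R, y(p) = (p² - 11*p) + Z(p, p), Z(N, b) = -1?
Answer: 2944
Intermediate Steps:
y(p) = -1 + p² - 11*p (y(p) = (p² - 11*p) - 1 = -1 + p² - 11*p)
c(C) = -23 (c(C) = 2 + 5*(-5) = 2 - 25 = -23)
c(2)*(y(8) - 103) = -23*((-1 + 8² - 11*8) - 103) = -23*((-1 + 64 - 88) - 103) = -23*(-25 - 103) = -23*(-128) = 2944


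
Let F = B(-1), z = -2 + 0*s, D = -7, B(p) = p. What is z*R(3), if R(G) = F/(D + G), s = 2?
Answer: -1/2 ≈ -0.50000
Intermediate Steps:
z = -2 (z = -2 + 0*2 = -2 + 0 = -2)
F = -1
R(G) = -1/(-7 + G)
z*R(3) = -(-2)/(-7 + 3) = -(-2)/(-4) = -(-2)*(-1)/4 = -2*1/4 = -1/2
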